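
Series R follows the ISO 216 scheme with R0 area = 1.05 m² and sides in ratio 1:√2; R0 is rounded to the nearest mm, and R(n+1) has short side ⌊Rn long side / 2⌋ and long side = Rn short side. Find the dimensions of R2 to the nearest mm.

Let R0's short side be w mm. w · w√2 = 1.05 m² = 1,050,000 mm², so w ≈ 861.7 mm and w√2 ≈ 1218.6 mm → R0 = 862 × 1219 mm.
R1: ⌊1219/2⌋ × 862 = 609 × 862 mm
R2: ⌊862/2⌋ × 609 = 431 × 609 mm

431 × 609 mm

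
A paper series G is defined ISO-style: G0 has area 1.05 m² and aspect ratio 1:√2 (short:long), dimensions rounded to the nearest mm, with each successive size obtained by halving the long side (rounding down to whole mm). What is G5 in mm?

152 × 215 mm

Let G0's short side be w mm. w · w√2 = 1.05 m² = 1,050,000 mm², so w ≈ 861.7 mm and w√2 ≈ 1218.6 mm → G0 = 862 × 1219 mm.
G1: ⌊1219/2⌋ × 862 = 609 × 862 mm
G2: ⌊862/2⌋ × 609 = 431 × 609 mm
G3: ⌊609/2⌋ × 431 = 304 × 431 mm
G4: ⌊431/2⌋ × 304 = 215 × 304 mm
G5: ⌊304/2⌋ × 215 = 152 × 215 mm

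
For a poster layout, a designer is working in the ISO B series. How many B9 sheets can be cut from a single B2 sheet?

128

Each ISO step halves the sheet: 1 × B2 → 2 × B3 → 4 × B4 → 8 × B5 → …
From B2 to B9 is 7 halving steps: 2^7 = 128.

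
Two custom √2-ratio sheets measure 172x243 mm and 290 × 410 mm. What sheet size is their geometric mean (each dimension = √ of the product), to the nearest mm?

Short side: √(172 · 290) = √49880 ≈ 223.3 → 223 mm
Long side: √(243 · 410) = √99630 ≈ 315.6 → 316 mm

223 × 316 mm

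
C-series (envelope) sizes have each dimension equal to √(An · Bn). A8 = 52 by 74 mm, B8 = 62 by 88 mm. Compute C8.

57 × 81 mm

Short side: √(52 · 62) = √3224 ≈ 56.8 → 57 mm
Long side: √(74 · 88) = √6512 ≈ 80.7 → 81 mm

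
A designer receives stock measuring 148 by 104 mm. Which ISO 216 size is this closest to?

A6 (105 × 148 mm)

Aspect ratio 148/104 ≈ 1.423 — close to the ISO √2 ≈ 1.414.
In the A-series (A0 area = 1 m²): A6 = 105 × 148 mm.
Off by 1 mm total — nearest standard size.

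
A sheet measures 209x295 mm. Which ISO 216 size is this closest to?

Aspect ratio 295/209 ≈ 1.411 — close to the ISO √2 ≈ 1.414.
In the A-series (A0 area = 1 m²): A4 = 210 × 297 mm.
Off by 3 mm total — nearest standard size.

A4 (210 × 297 mm)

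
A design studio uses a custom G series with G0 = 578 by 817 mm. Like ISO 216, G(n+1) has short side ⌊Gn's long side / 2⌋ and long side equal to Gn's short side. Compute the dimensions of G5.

G1: ⌊817/2⌋ × 578 = 408 × 578 mm
G2: ⌊578/2⌋ × 408 = 289 × 408 mm
G3: ⌊408/2⌋ × 289 = 204 × 289 mm
G4: ⌊289/2⌋ × 204 = 144 × 204 mm
G5: ⌊204/2⌋ × 144 = 102 × 144 mm

102 × 144 mm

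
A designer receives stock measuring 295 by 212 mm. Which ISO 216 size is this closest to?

A4 (210 × 297 mm)

Aspect ratio 295/212 ≈ 1.392 (ISO target is √2 ≈ 1.414).
In the A-series (A0 area = 1 m²): A4 = 210 × 297 mm.
Off by 4 mm total — nearest standard size.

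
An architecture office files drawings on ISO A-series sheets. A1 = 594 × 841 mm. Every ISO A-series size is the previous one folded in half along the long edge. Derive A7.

A2: ⌊841/2⌋ × 594 = 420 × 594 mm
A3: ⌊594/2⌋ × 420 = 297 × 420 mm
A4: ⌊420/2⌋ × 297 = 210 × 297 mm
A5: ⌊297/2⌋ × 210 = 148 × 210 mm
A6: ⌊210/2⌋ × 148 = 105 × 148 mm
A7: ⌊148/2⌋ × 105 = 74 × 105 mm

74 × 105 mm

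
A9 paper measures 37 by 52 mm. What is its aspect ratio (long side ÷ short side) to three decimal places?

1.405

52 / 37 = 1.405
ISO 216 targets √2 ≈ 1.414; the -0.009 deviation is from mm rounding.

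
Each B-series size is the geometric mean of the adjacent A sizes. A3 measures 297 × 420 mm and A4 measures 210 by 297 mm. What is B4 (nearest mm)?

Short side: √(297 · 210) = √62370 ≈ 249.7 → 250 mm
Long side: √(420 · 297) = √124740 ≈ 353.2 → 353 mm

250 × 353 mm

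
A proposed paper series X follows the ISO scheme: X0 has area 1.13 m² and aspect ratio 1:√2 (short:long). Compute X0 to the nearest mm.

894 × 1264 mm

Let the short side be w mm. Then w · w√2 = 1.13 m² = 1,130,000 mm².
w² = 1,130,000/√2, so w ≈ 893.9 mm; long side = w√2 ≈ 1264.1 mm.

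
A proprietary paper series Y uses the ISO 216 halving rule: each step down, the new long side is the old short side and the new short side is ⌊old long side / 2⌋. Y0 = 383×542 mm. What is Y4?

Y1: ⌊542/2⌋ × 383 = 271 × 383 mm
Y2: ⌊383/2⌋ × 271 = 191 × 271 mm
Y3: ⌊271/2⌋ × 191 = 135 × 191 mm
Y4: ⌊191/2⌋ × 135 = 95 × 135 mm

95 × 135 mm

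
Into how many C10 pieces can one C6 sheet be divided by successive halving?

16

C6 = 114 × 162 mm; C10 = 28 × 40 mm.
Each halving step doubles the count; 4 steps from C6 to C10.
2^4 = 16.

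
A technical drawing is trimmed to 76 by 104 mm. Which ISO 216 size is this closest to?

A7 (74 × 105 mm)

Aspect ratio 104/76 ≈ 1.368 (ISO target is √2 ≈ 1.414).
In the A-series (A0 area = 1 m²): A7 = 74 × 105 mm.
Off by 3 mm total — nearest standard size.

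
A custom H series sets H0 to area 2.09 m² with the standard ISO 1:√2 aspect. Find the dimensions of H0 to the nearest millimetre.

1216 × 1719 mm

Let the short side be w mm. Then w · w√2 = 2.09 m² = 2,090,000 mm².
w² = 2,090,000/√2, so w ≈ 1215.7 mm; long side = w√2 ≈ 1719.2 mm.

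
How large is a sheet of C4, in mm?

C0 = 917 × 1297 mm (C0 is the geometric mean of A0 and B0, aspect 1:√2).
C1: ⌊1297/2⌋ × 917 = 648 × 917 mm
C2: ⌊917/2⌋ × 648 = 458 × 648 mm
C3: ⌊648/2⌋ × 458 = 324 × 458 mm
C4: ⌊458/2⌋ × 324 = 229 × 324 mm

229 × 324 mm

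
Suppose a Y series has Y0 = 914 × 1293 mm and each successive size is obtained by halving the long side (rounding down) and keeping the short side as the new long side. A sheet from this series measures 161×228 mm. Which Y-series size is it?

Y5

Y0: 914 × 1293 mm
Y1: 646 × 914 mm
Y2: 457 × 646 mm
Y3: 323 × 457 mm
Y4: 228 × 323 mm
Y5: 161 × 228 mm
Y6: 114 × 161 mm
→ matches Y5.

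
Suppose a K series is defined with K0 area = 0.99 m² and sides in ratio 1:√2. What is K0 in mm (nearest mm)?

Let the short side be w mm. Then w · w√2 = 0.99 m² = 990,000 mm².
w² = 990,000/√2, so w ≈ 836.7 mm; long side = w√2 ≈ 1183.2 mm.

837 × 1183 mm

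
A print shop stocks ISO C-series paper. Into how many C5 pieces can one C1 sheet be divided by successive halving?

C1 = 648 × 917 mm; C5 = 162 × 229 mm.
Each halving step doubles the count; 4 steps from C1 to C5.
2^4 = 16.

16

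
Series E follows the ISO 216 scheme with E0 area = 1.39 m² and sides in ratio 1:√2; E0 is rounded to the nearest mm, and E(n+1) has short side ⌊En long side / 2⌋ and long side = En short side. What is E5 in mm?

Let E0's short side be w mm. w · w√2 = 1.39 m² = 1,390,000 mm², so w ≈ 991.4 mm and w√2 ≈ 1402.1 mm → E0 = 991 × 1402 mm.
E1: ⌊1402/2⌋ × 991 = 701 × 991 mm
E2: ⌊991/2⌋ × 701 = 495 × 701 mm
E3: ⌊701/2⌋ × 495 = 350 × 495 mm
E4: ⌊495/2⌋ × 350 = 247 × 350 mm
E5: ⌊350/2⌋ × 247 = 175 × 247 mm

175 × 247 mm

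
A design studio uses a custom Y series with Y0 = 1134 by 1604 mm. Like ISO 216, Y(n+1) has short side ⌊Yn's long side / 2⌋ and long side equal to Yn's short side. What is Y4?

283 × 401 mm

Y1: ⌊1604/2⌋ × 1134 = 802 × 1134 mm
Y2: ⌊1134/2⌋ × 802 = 567 × 802 mm
Y3: ⌊802/2⌋ × 567 = 401 × 567 mm
Y4: ⌊567/2⌋ × 401 = 283 × 401 mm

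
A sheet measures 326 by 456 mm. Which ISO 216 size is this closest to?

Aspect ratio 456/326 ≈ 1.399 (ISO target is √2 ≈ 1.414).
In the C-series (envelope sizes, between A and B): C3 = 324 × 458 mm.
Off by 4 mm total — nearest standard size.

C3 (324 × 458 mm)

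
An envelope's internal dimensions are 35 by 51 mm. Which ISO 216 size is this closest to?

A9 (37 × 52 mm)

Aspect ratio 51/35 ≈ 1.457 (ISO target is √2 ≈ 1.414).
In the A-series (A0 area = 1 m²): A9 = 37 × 52 mm.
Off by 3 mm total — nearest standard size.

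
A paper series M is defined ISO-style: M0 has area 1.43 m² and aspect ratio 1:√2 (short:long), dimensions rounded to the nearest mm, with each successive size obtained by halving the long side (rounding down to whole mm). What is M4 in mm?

Let M0's short side be w mm. w · w√2 = 1.43 m² = 1,430,000 mm², so w ≈ 1005.6 mm and w√2 ≈ 1422.1 mm → M0 = 1006 × 1422 mm.
M1: ⌊1422/2⌋ × 1006 = 711 × 1006 mm
M2: ⌊1006/2⌋ × 711 = 503 × 711 mm
M3: ⌊711/2⌋ × 503 = 355 × 503 mm
M4: ⌊503/2⌋ × 355 = 251 × 355 mm

251 × 355 mm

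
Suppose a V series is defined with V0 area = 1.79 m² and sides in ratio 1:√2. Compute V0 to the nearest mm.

Let the short side be w mm. Then w · w√2 = 1.79 m² = 1,790,000 mm².
w² = 1,790,000/√2, so w ≈ 1125.0 mm; long side = w√2 ≈ 1591.1 mm.

1125 × 1591 mm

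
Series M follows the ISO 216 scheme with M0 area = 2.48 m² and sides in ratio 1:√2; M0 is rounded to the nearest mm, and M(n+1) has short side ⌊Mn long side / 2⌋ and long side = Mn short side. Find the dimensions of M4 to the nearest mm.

331 × 468 mm

Let M0's short side be w mm. w · w√2 = 2.48 m² = 2,480,000 mm², so w ≈ 1324.2 mm and w√2 ≈ 1872.8 mm → M0 = 1324 × 1873 mm.
M1: ⌊1873/2⌋ × 1324 = 936 × 1324 mm
M2: ⌊1324/2⌋ × 936 = 662 × 936 mm
M3: ⌊936/2⌋ × 662 = 468 × 662 mm
M4: ⌊662/2⌋ × 468 = 331 × 468 mm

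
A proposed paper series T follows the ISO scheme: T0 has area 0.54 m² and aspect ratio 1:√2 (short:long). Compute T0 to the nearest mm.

618 × 874 mm

Let the short side be w mm. Then w · w√2 = 0.54 m² = 540,000 mm².
w² = 540,000/√2, so w ≈ 617.9 mm; long side = w√2 ≈ 873.9 mm.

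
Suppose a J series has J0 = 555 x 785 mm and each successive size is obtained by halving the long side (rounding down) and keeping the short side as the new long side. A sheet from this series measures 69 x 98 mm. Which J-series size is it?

J6

J0: 555 × 785 mm
J1: 392 × 555 mm
J2: 277 × 392 mm
J3: 196 × 277 mm
J4: 138 × 196 mm
J5: 98 × 138 mm
J6: 69 × 98 mm
J7: 49 × 69 mm
→ matches J6.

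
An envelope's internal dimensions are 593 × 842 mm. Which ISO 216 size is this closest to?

Aspect ratio 842/593 ≈ 1.420 — close to the ISO √2 ≈ 1.414.
In the A-series (A0 area = 1 m²): A1 = 594 × 841 mm.
Off by 2 mm total — nearest standard size.

A1 (594 × 841 mm)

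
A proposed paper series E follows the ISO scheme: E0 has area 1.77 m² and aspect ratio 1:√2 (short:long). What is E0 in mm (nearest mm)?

Let the short side be w mm. Then w · w√2 = 1.77 m² = 1,770,000 mm².
w² = 1,770,000/√2, so w ≈ 1118.7 mm; long side = w√2 ≈ 1582.1 mm.

1119 × 1582 mm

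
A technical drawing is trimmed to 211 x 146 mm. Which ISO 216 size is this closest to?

Aspect ratio 211/146 ≈ 1.445 (ISO target is √2 ≈ 1.414).
In the A-series (A0 area = 1 m²): A5 = 148 × 210 mm.
Off by 3 mm total — nearest standard size.

A5 (148 × 210 mm)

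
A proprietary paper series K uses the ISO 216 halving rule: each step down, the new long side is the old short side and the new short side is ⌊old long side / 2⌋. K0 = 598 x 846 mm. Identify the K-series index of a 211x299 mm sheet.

K3

K0: 598 × 846 mm
K1: 423 × 598 mm
K2: 299 × 423 mm
K3: 211 × 299 mm
K4: 149 × 211 mm
→ matches K3.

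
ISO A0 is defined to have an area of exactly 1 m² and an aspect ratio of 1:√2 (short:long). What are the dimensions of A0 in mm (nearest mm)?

Let the short side be w mm. Then the long side is w√2 and w · w√2 = 10⁶ mm².
w² = 10⁶/√2, so w = 1000 / 2^(1/4) ≈ 840.9 mm; long side = 1000 · 2^(1/4) ≈ 1189.2 mm.

841 × 1189 mm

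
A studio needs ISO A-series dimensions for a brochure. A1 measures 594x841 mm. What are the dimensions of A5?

A2: ⌊841/2⌋ × 594 = 420 × 594 mm
A3: ⌊594/2⌋ × 420 = 297 × 420 mm
A4: ⌊420/2⌋ × 297 = 210 × 297 mm
A5: ⌊297/2⌋ × 210 = 148 × 210 mm

148 × 210 mm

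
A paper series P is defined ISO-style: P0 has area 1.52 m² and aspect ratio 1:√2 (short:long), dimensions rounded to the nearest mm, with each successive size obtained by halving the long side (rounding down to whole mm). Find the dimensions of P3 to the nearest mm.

366 × 518 mm

Let P0's short side be w mm. w · w√2 = 1.52 m² = 1,520,000 mm², so w ≈ 1036.7 mm and w√2 ≈ 1466.2 mm → P0 = 1037 × 1466 mm.
P1: ⌊1466/2⌋ × 1037 = 733 × 1037 mm
P2: ⌊1037/2⌋ × 733 = 518 × 733 mm
P3: ⌊733/2⌋ × 518 = 366 × 518 mm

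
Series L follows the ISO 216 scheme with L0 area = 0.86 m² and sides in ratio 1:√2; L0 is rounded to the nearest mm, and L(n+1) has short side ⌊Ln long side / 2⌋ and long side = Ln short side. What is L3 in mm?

275 × 390 mm

Let L0's short side be w mm. w · w√2 = 0.86 m² = 860,000 mm², so w ≈ 779.8 mm and w√2 ≈ 1102.8 mm → L0 = 780 × 1103 mm.
L1: ⌊1103/2⌋ × 780 = 551 × 780 mm
L2: ⌊780/2⌋ × 551 = 390 × 551 mm
L3: ⌊551/2⌋ × 390 = 275 × 390 mm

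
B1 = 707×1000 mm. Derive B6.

125 × 176 mm

B2: ⌊1000/2⌋ × 707 = 500 × 707 mm
B3: ⌊707/2⌋ × 500 = 353 × 500 mm
B4: ⌊500/2⌋ × 353 = 250 × 353 mm
B5: ⌊353/2⌋ × 250 = 176 × 250 mm
B6: ⌊250/2⌋ × 176 = 125 × 176 mm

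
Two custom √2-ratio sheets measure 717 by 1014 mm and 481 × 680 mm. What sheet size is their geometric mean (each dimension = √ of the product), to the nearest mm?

Short side: √(717 · 481) = √344877 ≈ 587.3 → 587 mm
Long side: √(1014 · 680) = √689520 ≈ 830.4 → 830 mm

587 × 830 mm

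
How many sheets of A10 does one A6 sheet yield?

16

Each ISO step halves the sheet: 1 × A6 → 2 × A7 → 4 × A8 → 8 × A9 → …
From A6 to A10 is 4 halving steps: 2^4 = 16.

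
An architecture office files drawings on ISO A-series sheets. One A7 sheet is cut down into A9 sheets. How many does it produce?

4

A7 = 74 × 105 mm; A9 = 37 × 52 mm.
Each halving step doubles the count; 2 steps from A7 to A9.
2^2 = 4.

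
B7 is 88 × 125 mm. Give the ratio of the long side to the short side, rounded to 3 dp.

1.420

125 / 88 = 1.420
ISO 216 targets √2 ≈ 1.414; the +0.006 deviation is from mm rounding.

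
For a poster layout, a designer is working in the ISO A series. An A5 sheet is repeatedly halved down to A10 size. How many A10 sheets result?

32

Each ISO step halves the sheet: 1 × A5 → 2 × A6 → 4 × A7 → 8 × A8 → …
From A5 to A10 is 5 halving steps: 2^5 = 32.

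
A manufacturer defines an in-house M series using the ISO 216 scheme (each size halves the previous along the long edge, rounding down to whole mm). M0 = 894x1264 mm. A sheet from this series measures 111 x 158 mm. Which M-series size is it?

M6

M0: 894 × 1264 mm
M1: 632 × 894 mm
M2: 447 × 632 mm
M3: 316 × 447 mm
M4: 223 × 316 mm
M5: 158 × 223 mm
M6: 111 × 158 mm
M7: 79 × 111 mm
→ matches M6.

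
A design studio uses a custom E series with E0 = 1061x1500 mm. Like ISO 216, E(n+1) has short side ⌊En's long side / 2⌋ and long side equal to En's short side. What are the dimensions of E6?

E1 = 750 × 1061 mm (from E0 by 1 halving).
E2: ⌊1061/2⌋ × 750 = 530 × 750 mm
E3: ⌊750/2⌋ × 530 = 375 × 530 mm
E4: ⌊530/2⌋ × 375 = 265 × 375 mm
E5: ⌊375/2⌋ × 265 = 187 × 265 mm
E6: ⌊265/2⌋ × 187 = 132 × 187 mm

132 × 187 mm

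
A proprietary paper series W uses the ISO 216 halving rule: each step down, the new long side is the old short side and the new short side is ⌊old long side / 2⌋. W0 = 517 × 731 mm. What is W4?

129 × 182 mm

W1: ⌊731/2⌋ × 517 = 365 × 517 mm
W2: ⌊517/2⌋ × 365 = 258 × 365 mm
W3: ⌊365/2⌋ × 258 = 182 × 258 mm
W4: ⌊258/2⌋ × 182 = 129 × 182 mm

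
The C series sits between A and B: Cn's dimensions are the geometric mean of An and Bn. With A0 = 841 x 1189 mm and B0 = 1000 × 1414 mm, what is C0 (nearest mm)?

Short side: √(841 · 1000) = √841000 ≈ 917.1 → 917 mm
Long side: √(1189 · 1414) = √1681246 ≈ 1296.6 → 1297 mm

917 × 1297 mm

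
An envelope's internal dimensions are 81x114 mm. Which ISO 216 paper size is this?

Aspect ratio 114/81 ≈ 1.407 — close to the ISO √2 ≈ 1.414.
In the C-series (envelope sizes, between A and B): C7 = 81 × 114 mm.

C7 (81 × 114 mm)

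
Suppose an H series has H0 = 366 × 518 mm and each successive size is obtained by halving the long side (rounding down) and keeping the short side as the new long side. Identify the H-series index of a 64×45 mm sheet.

H6

H0: 366 × 518 mm
H1: 259 × 366 mm
H2: 183 × 259 mm
H3: 129 × 183 mm
H4: 91 × 129 mm
H5: 64 × 91 mm
H6: 45 × 64 mm
H7: 32 × 45 mm
→ matches H6.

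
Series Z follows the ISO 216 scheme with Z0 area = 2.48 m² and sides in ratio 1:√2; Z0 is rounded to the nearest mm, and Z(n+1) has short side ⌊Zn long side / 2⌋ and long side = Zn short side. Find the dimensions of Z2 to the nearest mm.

662 × 936 mm

Let Z0's short side be w mm. w · w√2 = 2.48 m² = 2,480,000 mm², so w ≈ 1324.2 mm and w√2 ≈ 1872.8 mm → Z0 = 1324 × 1873 mm.
Z1: ⌊1873/2⌋ × 1324 = 936 × 1324 mm
Z2: ⌊1324/2⌋ × 936 = 662 × 936 mm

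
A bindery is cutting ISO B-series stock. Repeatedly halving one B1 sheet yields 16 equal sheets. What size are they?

16 = 2^4, so 4 halving steps.
B1 → B2 → … → B5 after 4 steps.

B5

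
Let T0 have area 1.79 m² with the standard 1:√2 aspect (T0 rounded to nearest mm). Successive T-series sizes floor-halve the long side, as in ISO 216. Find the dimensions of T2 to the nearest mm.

562 × 795 mm

Let T0's short side be w mm. w · w√2 = 1.79 m² = 1,790,000 mm², so w ≈ 1125.0 mm and w√2 ≈ 1591.1 mm → T0 = 1125 × 1591 mm.
T1: ⌊1591/2⌋ × 1125 = 795 × 1125 mm
T2: ⌊1125/2⌋ × 795 = 562 × 795 mm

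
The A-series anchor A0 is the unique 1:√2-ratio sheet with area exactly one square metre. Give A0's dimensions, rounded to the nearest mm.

841 × 1189 mm

Let the short side be w mm. Then the long side is w√2 and w · w√2 = 10⁶ mm².
w² = 10⁶/√2, so w = 1000 / 2^(1/4) ≈ 840.9 mm; long side = 1000 · 2^(1/4) ≈ 1189.2 mm.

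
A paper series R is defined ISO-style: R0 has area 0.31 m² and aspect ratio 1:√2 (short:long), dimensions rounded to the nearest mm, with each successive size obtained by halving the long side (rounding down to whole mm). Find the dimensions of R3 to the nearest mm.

Let R0's short side be w mm. w · w√2 = 0.31 m² = 310,000 mm², so w ≈ 468.2 mm and w√2 ≈ 662.1 mm → R0 = 468 × 662 mm.
R1: ⌊662/2⌋ × 468 = 331 × 468 mm
R2: ⌊468/2⌋ × 331 = 234 × 331 mm
R3: ⌊331/2⌋ × 234 = 165 × 234 mm

165 × 234 mm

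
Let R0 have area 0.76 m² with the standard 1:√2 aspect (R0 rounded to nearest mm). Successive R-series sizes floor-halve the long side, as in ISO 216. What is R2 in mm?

366 × 518 mm

Let R0's short side be w mm. w · w√2 = 0.76 m² = 760,000 mm², so w ≈ 733.1 mm and w√2 ≈ 1036.7 mm → R0 = 733 × 1037 mm.
R1: ⌊1037/2⌋ × 733 = 518 × 733 mm
R2: ⌊733/2⌋ × 518 = 366 × 518 mm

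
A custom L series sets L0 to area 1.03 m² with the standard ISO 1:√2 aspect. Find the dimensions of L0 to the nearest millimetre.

Let the short side be w mm. Then w · w√2 = 1.03 m² = 1,030,000 mm².
w² = 1,030,000/√2, so w ≈ 853.4 mm; long side = w√2 ≈ 1206.9 mm.

853 × 1207 mm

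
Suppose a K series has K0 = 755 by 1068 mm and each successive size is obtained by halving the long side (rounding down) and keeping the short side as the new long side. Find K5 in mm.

133 × 188 mm

K1 = 534 × 755 mm (from K0 by 1 halving).
K2: ⌊755/2⌋ × 534 = 377 × 534 mm
K3: ⌊534/2⌋ × 377 = 267 × 377 mm
K4: ⌊377/2⌋ × 267 = 188 × 267 mm
K5: ⌊267/2⌋ × 188 = 133 × 188 mm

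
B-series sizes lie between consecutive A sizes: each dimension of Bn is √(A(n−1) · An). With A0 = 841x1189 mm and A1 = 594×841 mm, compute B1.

Short side: √(841 · 594) = √499554 ≈ 706.8 → 707 mm
Long side: √(1189 · 841) = √999949 ≈ 1000.0 → 1000 mm

707 × 1000 mm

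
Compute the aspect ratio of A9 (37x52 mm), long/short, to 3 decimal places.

52 / 37 = 1.405
ISO 216 targets √2 ≈ 1.414; the -0.009 deviation is from mm rounding.

1.405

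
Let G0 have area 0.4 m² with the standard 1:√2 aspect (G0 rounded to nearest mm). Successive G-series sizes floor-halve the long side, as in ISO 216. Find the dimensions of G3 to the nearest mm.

Let G0's short side be w mm. w · w√2 = 0.4 m² = 400,000 mm², so w ≈ 531.8 mm and w√2 ≈ 752.1 mm → G0 = 532 × 752 mm.
G1: ⌊752/2⌋ × 532 = 376 × 532 mm
G2: ⌊532/2⌋ × 376 = 266 × 376 mm
G3: ⌊376/2⌋ × 266 = 188 × 266 mm

188 × 266 mm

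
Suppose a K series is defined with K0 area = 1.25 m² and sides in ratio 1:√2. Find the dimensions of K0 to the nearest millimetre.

940 × 1330 mm

Let the short side be w mm. Then w · w√2 = 1.25 m² = 1,250,000 mm².
w² = 1,250,000/√2, so w ≈ 940.2 mm; long side = w√2 ≈ 1329.6 mm.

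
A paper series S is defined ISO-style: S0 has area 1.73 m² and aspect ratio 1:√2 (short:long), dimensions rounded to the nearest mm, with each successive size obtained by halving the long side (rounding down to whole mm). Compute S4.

Let S0's short side be w mm. w · w√2 = 1.73 m² = 1,730,000 mm², so w ≈ 1106.0 mm and w√2 ≈ 1564.2 mm → S0 = 1106 × 1564 mm.
S1: ⌊1564/2⌋ × 1106 = 782 × 1106 mm
S2: ⌊1106/2⌋ × 782 = 553 × 782 mm
S3: ⌊782/2⌋ × 553 = 391 × 553 mm
S4: ⌊553/2⌋ × 391 = 276 × 391 mm

276 × 391 mm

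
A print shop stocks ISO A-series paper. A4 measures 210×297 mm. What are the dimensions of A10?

26 × 37 mm

A5: ⌊297/2⌋ × 210 = 148 × 210 mm
A6: ⌊210/2⌋ × 148 = 105 × 148 mm
A7: ⌊148/2⌋ × 105 = 74 × 105 mm
A8: ⌊105/2⌋ × 74 = 52 × 74 mm
A9: ⌊74/2⌋ × 52 = 37 × 52 mm
A10: ⌊52/2⌋ × 37 = 26 × 37 mm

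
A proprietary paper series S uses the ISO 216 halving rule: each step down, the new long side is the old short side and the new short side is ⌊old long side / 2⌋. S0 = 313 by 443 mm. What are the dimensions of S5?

S1: ⌊443/2⌋ × 313 = 221 × 313 mm
S2: ⌊313/2⌋ × 221 = 156 × 221 mm
S3: ⌊221/2⌋ × 156 = 110 × 156 mm
S4: ⌊156/2⌋ × 110 = 78 × 110 mm
S5: ⌊110/2⌋ × 78 = 55 × 78 mm

55 × 78 mm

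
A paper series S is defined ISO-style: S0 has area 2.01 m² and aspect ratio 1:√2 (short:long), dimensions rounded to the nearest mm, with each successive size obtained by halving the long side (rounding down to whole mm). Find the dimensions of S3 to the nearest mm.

421 × 596 mm

Let S0's short side be w mm. w · w√2 = 2.01 m² = 2,010,000 mm², so w ≈ 1192.2 mm and w√2 ≈ 1686.0 mm → S0 = 1192 × 1686 mm.
S1: ⌊1686/2⌋ × 1192 = 843 × 1192 mm
S2: ⌊1192/2⌋ × 843 = 596 × 843 mm
S3: ⌊843/2⌋ × 596 = 421 × 596 mm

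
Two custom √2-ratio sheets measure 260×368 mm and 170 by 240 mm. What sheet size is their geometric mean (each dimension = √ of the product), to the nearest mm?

210 × 297 mm

Short side: √(260 · 170) = √44200 ≈ 210.2 → 210 mm
Long side: √(368 · 240) = √88320 ≈ 297.2 → 297 mm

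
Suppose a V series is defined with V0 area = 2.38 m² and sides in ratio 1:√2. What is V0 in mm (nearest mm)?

1297 × 1835 mm

Let the short side be w mm. Then w · w√2 = 2.38 m² = 2,380,000 mm².
w² = 2,380,000/√2, so w ≈ 1297.3 mm; long side = w√2 ≈ 1834.6 mm.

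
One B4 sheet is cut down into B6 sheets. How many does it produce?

Each ISO step halves the sheet: 1 × B4 → 2 × B5 → 4 × B6
From B4 to B6 is 2 halving steps: 2^2 = 4.

4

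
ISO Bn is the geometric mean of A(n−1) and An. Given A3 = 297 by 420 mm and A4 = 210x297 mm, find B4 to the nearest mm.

Short side: √(297 · 210) = √62370 ≈ 249.7 → 250 mm
Long side: √(420 · 297) = √124740 ≈ 353.2 → 353 mm

250 × 353 mm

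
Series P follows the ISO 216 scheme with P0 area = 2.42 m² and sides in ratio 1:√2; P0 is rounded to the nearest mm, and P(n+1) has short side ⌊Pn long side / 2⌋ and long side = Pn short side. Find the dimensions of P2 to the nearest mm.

654 × 925 mm

Let P0's short side be w mm. w · w√2 = 2.42 m² = 2,420,000 mm², so w ≈ 1308.1 mm and w√2 ≈ 1850.0 mm → P0 = 1308 × 1850 mm.
P1: ⌊1850/2⌋ × 1308 = 925 × 1308 mm
P2: ⌊1308/2⌋ × 925 = 654 × 925 mm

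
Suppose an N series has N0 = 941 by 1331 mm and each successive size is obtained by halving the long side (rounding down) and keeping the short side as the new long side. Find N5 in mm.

166 × 235 mm

N1: ⌊1331/2⌋ × 941 = 665 × 941 mm
N2: ⌊941/2⌋ × 665 = 470 × 665 mm
N3: ⌊665/2⌋ × 470 = 332 × 470 mm
N4: ⌊470/2⌋ × 332 = 235 × 332 mm
N5: ⌊332/2⌋ × 235 = 166 × 235 mm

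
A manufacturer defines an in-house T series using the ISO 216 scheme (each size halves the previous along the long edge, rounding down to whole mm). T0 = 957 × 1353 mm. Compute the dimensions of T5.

T1: ⌊1353/2⌋ × 957 = 676 × 957 mm
T2: ⌊957/2⌋ × 676 = 478 × 676 mm
T3: ⌊676/2⌋ × 478 = 338 × 478 mm
T4: ⌊478/2⌋ × 338 = 239 × 338 mm
T5: ⌊338/2⌋ × 239 = 169 × 239 mm

169 × 239 mm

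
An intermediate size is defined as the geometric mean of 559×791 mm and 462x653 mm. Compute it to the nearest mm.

508 × 719 mm

Short side: √(559 · 462) = √258258 ≈ 508.2 → 508 mm
Long side: √(791 · 653) = √516523 ≈ 718.7 → 719 mm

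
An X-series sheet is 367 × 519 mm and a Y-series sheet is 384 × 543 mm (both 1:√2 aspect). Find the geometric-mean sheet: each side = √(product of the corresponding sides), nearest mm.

375 × 531 mm

Short side: √(367 · 384) = √140928 ≈ 375.4 → 375 mm
Long side: √(519 · 543) = √281817 ≈ 530.9 → 531 mm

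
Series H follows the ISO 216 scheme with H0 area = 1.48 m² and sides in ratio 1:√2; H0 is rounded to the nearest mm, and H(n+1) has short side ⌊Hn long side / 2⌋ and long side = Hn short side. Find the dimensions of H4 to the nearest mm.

255 × 361 mm

Let H0's short side be w mm. w · w√2 = 1.48 m² = 1,480,000 mm², so w ≈ 1023.0 mm and w√2 ≈ 1446.7 mm → H0 = 1023 × 1447 mm.
H1: ⌊1447/2⌋ × 1023 = 723 × 1023 mm
H2: ⌊1023/2⌋ × 723 = 511 × 723 mm
H3: ⌊723/2⌋ × 511 = 361 × 511 mm
H4: ⌊511/2⌋ × 361 = 255 × 361 mm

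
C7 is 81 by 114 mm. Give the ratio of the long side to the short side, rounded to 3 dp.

1.407

114 / 81 = 1.407
ISO 216 targets √2 ≈ 1.414; the -0.007 deviation is from mm rounding.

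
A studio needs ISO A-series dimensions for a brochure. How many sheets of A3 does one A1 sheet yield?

4

A1 = 594 × 841 mm; A3 = 297 × 420 mm.
Each halving step doubles the count; 2 steps from A1 to A3.
2^2 = 4.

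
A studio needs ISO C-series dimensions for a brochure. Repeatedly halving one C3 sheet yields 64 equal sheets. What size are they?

C9

64 = 2^6, so 6 halving steps.
C3 → C4 → … → C9 after 6 steps.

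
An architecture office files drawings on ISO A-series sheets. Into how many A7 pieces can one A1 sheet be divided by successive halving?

Each ISO step halves the sheet: 1 × A1 → 2 × A2 → 4 × A3 → 8 × A4 → …
From A1 to A7 is 6 halving steps: 2^6 = 64.

64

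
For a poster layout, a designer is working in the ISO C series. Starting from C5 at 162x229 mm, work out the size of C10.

C6: ⌊229/2⌋ × 162 = 114 × 162 mm
C7: ⌊162/2⌋ × 114 = 81 × 114 mm
C8: ⌊114/2⌋ × 81 = 57 × 81 mm
C9: ⌊81/2⌋ × 57 = 40 × 57 mm
C10: ⌊57/2⌋ × 40 = 28 × 40 mm

28 × 40 mm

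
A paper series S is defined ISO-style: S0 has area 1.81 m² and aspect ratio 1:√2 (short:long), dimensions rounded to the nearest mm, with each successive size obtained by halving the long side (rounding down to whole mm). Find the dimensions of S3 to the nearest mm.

400 × 565 mm

Let S0's short side be w mm. w · w√2 = 1.81 m² = 1,810,000 mm², so w ≈ 1131.3 mm and w√2 ≈ 1599.9 mm → S0 = 1131 × 1600 mm.
S1: ⌊1600/2⌋ × 1131 = 800 × 1131 mm
S2: ⌊1131/2⌋ × 800 = 565 × 800 mm
S3: ⌊800/2⌋ × 565 = 400 × 565 mm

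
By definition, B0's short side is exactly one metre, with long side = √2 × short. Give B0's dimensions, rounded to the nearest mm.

Short side = 1000 mm; long side = 1000√2 ≈ 1414.2 mm.

1000 × 1414 mm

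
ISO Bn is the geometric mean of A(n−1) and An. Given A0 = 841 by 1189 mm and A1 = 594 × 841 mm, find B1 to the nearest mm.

Short side: √(841 · 594) = √499554 ≈ 706.8 → 707 mm
Long side: √(1189 · 841) = √999949 ≈ 1000.0 → 1000 mm

707 × 1000 mm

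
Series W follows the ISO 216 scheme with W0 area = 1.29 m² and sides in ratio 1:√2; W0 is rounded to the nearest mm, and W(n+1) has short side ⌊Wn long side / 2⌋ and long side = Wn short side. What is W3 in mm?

337 × 477 mm

Let W0's short side be w mm. w · w√2 = 1.29 m² = 1,290,000 mm², so w ≈ 955.1 mm and w√2 ≈ 1350.7 mm → W0 = 955 × 1351 mm.
W1: ⌊1351/2⌋ × 955 = 675 × 955 mm
W2: ⌊955/2⌋ × 675 = 477 × 675 mm
W3: ⌊675/2⌋ × 477 = 337 × 477 mm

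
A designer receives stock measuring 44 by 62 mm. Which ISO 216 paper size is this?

B9 (44 × 62 mm)

Aspect ratio 62/44 ≈ 1.409 — close to the ISO √2 ≈ 1.414.
In the B-series (B0 = 1000 × 1414 mm): B9 = 44 × 62 mm.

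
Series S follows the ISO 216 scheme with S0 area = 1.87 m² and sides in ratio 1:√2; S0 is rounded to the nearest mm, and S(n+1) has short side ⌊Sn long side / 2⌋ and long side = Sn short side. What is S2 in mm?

Let S0's short side be w mm. w · w√2 = 1.87 m² = 1,870,000 mm², so w ≈ 1149.9 mm and w√2 ≈ 1626.2 mm → S0 = 1150 × 1626 mm.
S1: ⌊1626/2⌋ × 1150 = 813 × 1150 mm
S2: ⌊1150/2⌋ × 813 = 575 × 813 mm

575 × 813 mm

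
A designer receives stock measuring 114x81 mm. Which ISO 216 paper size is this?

C7 (81 × 114 mm)

Aspect ratio 114/81 ≈ 1.407 — close to the ISO √2 ≈ 1.414.
In the C-series (envelope sizes, between A and B): C7 = 81 × 114 mm.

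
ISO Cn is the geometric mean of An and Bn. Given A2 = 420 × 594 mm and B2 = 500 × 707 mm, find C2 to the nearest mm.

Short side: √(420 · 500) = √210000 ≈ 458.3 → 458 mm
Long side: √(594 · 707) = √419958 ≈ 648.0 → 648 mm

458 × 648 mm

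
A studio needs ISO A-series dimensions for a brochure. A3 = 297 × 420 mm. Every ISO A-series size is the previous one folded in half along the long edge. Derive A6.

A4: ⌊420/2⌋ × 297 = 210 × 297 mm
A5: ⌊297/2⌋ × 210 = 148 × 210 mm
A6: ⌊210/2⌋ × 148 = 105 × 148 mm

105 × 148 mm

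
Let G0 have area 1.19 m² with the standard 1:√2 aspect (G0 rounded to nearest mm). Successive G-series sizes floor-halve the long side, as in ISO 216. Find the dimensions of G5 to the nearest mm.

Let G0's short side be w mm. w · w√2 = 1.19 m² = 1,190,000 mm², so w ≈ 917.3 mm and w√2 ≈ 1297.3 mm → G0 = 917 × 1297 mm.
G1: ⌊1297/2⌋ × 917 = 648 × 917 mm
G2: ⌊917/2⌋ × 648 = 458 × 648 mm
G3: ⌊648/2⌋ × 458 = 324 × 458 mm
G4: ⌊458/2⌋ × 324 = 229 × 324 mm
G5: ⌊324/2⌋ × 229 = 162 × 229 mm

162 × 229 mm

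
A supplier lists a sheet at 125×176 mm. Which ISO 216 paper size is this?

B6 (125 × 176 mm)

Aspect ratio 176/125 ≈ 1.408 — close to the ISO √2 ≈ 1.414.
In the B-series (B0 = 1000 × 1414 mm): B6 = 125 × 176 mm.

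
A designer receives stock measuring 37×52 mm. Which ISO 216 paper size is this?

Aspect ratio 52/37 ≈ 1.405 — close to the ISO √2 ≈ 1.414.
In the A-series (A0 area = 1 m²): A9 = 37 × 52 mm.

A9 (37 × 52 mm)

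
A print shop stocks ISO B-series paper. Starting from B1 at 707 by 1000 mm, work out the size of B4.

250 × 353 mm

B2: ⌊1000/2⌋ × 707 = 500 × 707 mm
B3: ⌊707/2⌋ × 500 = 353 × 500 mm
B4: ⌊500/2⌋ × 353 = 250 × 353 mm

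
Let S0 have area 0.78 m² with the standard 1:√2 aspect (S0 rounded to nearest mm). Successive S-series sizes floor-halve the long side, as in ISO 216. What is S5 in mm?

131 × 185 mm

Let S0's short side be w mm. w · w√2 = 0.78 m² = 780,000 mm², so w ≈ 742.7 mm and w√2 ≈ 1050.3 mm → S0 = 743 × 1050 mm.
S1: ⌊1050/2⌋ × 743 = 525 × 743 mm
S2: ⌊743/2⌋ × 525 = 371 × 525 mm
S3: ⌊525/2⌋ × 371 = 262 × 371 mm
S4: ⌊371/2⌋ × 262 = 185 × 262 mm
S5: ⌊262/2⌋ × 185 = 131 × 185 mm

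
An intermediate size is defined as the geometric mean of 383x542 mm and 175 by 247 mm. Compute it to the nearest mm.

259 × 366 mm

Short side: √(383 · 175) = √67025 ≈ 258.9 → 259 mm
Long side: √(542 · 247) = √133874 ≈ 365.9 → 366 mm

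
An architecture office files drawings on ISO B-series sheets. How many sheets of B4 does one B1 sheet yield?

8

Each ISO step halves the sheet: 1 × B1 → 2 × B2 → 4 × B3 → 8 × B4
From B1 to B4 is 3 halving steps: 2^3 = 8.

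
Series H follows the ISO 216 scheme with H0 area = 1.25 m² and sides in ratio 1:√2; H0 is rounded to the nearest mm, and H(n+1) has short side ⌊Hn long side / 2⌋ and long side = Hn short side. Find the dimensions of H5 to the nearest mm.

166 × 235 mm

Let H0's short side be w mm. w · w√2 = 1.25 m² = 1,250,000 mm², so w ≈ 940.2 mm and w√2 ≈ 1329.6 mm → H0 = 940 × 1330 mm.
H1: ⌊1330/2⌋ × 940 = 665 × 940 mm
H2: ⌊940/2⌋ × 665 = 470 × 665 mm
H3: ⌊665/2⌋ × 470 = 332 × 470 mm
H4: ⌊470/2⌋ × 332 = 235 × 332 mm
H5: ⌊332/2⌋ × 235 = 166 × 235 mm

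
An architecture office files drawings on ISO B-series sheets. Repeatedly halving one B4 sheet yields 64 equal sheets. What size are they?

B10

64 = 2^6, so 6 halving steps.
B4 → B5 → … → B10 after 6 steps.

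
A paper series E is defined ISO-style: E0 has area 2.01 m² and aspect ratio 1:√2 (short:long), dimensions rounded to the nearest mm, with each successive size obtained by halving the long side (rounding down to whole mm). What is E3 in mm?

Let E0's short side be w mm. w · w√2 = 2.01 m² = 2,010,000 mm², so w ≈ 1192.2 mm and w√2 ≈ 1686.0 mm → E0 = 1192 × 1686 mm.
E1: ⌊1686/2⌋ × 1192 = 843 × 1192 mm
E2: ⌊1192/2⌋ × 843 = 596 × 843 mm
E3: ⌊843/2⌋ × 596 = 421 × 596 mm

421 × 596 mm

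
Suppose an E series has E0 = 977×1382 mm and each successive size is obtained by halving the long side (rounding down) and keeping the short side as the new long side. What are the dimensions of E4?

244 × 345 mm

E1 = 691 × 977 mm (from E0 by 1 halving).
E2: ⌊977/2⌋ × 691 = 488 × 691 mm
E3: ⌊691/2⌋ × 488 = 345 × 488 mm
E4: ⌊488/2⌋ × 345 = 244 × 345 mm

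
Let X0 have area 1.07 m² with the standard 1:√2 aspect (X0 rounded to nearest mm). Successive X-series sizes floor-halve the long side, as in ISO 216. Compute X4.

Let X0's short side be w mm. w · w√2 = 1.07 m² = 1,070,000 mm², so w ≈ 869.8 mm and w√2 ≈ 1230.1 mm → X0 = 870 × 1230 mm.
X1: ⌊1230/2⌋ × 870 = 615 × 870 mm
X2: ⌊870/2⌋ × 615 = 435 × 615 mm
X3: ⌊615/2⌋ × 435 = 307 × 435 mm
X4: ⌊435/2⌋ × 307 = 217 × 307 mm

217 × 307 mm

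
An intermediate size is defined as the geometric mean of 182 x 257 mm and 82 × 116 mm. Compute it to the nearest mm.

Short side: √(182 · 82) = √14924 ≈ 122.2 → 122 mm
Long side: √(257 · 116) = √29812 ≈ 172.7 → 173 mm

122 × 173 mm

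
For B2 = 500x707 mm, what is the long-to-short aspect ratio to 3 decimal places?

1.414

707 / 500 = 1.414
Matches √2 ≈ 1.414 — the ISO 216 defining ratio.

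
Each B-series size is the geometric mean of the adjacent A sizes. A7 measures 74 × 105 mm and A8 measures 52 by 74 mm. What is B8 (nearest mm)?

Short side: √(74 · 52) = √3848 ≈ 62.0 → 62 mm
Long side: √(105 · 74) = √7770 ≈ 88.1 → 88 mm

62 × 88 mm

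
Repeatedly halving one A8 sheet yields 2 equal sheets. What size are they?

A9

2 = 2^1, so 1 halving step.
A8 → A9 → … → A9 after 1 step.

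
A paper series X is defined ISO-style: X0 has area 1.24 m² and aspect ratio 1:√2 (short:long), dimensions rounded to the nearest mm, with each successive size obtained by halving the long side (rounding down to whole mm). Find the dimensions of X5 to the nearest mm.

165 × 234 mm

Let X0's short side be w mm. w · w√2 = 1.24 m² = 1,240,000 mm², so w ≈ 936.4 mm and w√2 ≈ 1324.2 mm → X0 = 936 × 1324 mm.
X1: ⌊1324/2⌋ × 936 = 662 × 936 mm
X2: ⌊936/2⌋ × 662 = 468 × 662 mm
X3: ⌊662/2⌋ × 468 = 331 × 468 mm
X4: ⌊468/2⌋ × 331 = 234 × 331 mm
X5: ⌊331/2⌋ × 234 = 165 × 234 mm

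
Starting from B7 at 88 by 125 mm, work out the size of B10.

31 × 44 mm

B8: ⌊125/2⌋ × 88 = 62 × 88 mm
B9: ⌊88/2⌋ × 62 = 44 × 62 mm
B10: ⌊62/2⌋ × 44 = 31 × 44 mm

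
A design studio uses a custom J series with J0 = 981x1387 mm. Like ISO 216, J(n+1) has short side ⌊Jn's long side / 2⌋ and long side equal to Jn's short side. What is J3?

J1 = 693 × 981 mm (from J0 by 1 halving).
J2: ⌊981/2⌋ × 693 = 490 × 693 mm
J3: ⌊693/2⌋ × 490 = 346 × 490 mm

346 × 490 mm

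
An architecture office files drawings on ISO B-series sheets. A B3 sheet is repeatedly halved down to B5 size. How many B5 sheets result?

Each ISO step halves the sheet: 1 × B3 → 2 × B4 → 4 × B5
From B3 to B5 is 2 halving steps: 2^2 = 4.

4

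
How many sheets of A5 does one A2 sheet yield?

8

Each ISO step halves the sheet: 1 × A2 → 2 × A3 → 4 × A4 → 8 × A5
From A2 to A5 is 3 halving steps: 2^3 = 8.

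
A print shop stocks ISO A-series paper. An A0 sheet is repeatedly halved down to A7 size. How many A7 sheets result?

Each ISO step halves the sheet: 1 × A0 → 2 × A1 → 4 × A2 → 8 × A3 → …
From A0 to A7 is 7 halving steps: 2^7 = 128.

128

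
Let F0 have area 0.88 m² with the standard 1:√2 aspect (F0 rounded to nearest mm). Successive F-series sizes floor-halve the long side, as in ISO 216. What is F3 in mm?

279 × 394 mm

Let F0's short side be w mm. w · w√2 = 0.88 m² = 880,000 mm², so w ≈ 788.8 mm and w√2 ≈ 1115.6 mm → F0 = 789 × 1116 mm.
F1: ⌊1116/2⌋ × 789 = 558 × 789 mm
F2: ⌊789/2⌋ × 558 = 394 × 558 mm
F3: ⌊558/2⌋ × 394 = 279 × 394 mm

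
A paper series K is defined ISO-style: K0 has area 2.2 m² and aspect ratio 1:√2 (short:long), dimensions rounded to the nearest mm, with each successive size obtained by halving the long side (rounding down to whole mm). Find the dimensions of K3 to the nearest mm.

Let K0's short side be w mm. w · w√2 = 2.2 m² = 2,200,000 mm², so w ≈ 1247.3 mm and w√2 ≈ 1763.9 mm → K0 = 1247 × 1764 mm.
K1: ⌊1764/2⌋ × 1247 = 882 × 1247 mm
K2: ⌊1247/2⌋ × 882 = 623 × 882 mm
K3: ⌊882/2⌋ × 623 = 441 × 623 mm

441 × 623 mm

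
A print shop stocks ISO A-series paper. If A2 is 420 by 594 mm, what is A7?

74 × 105 mm

A3: ⌊594/2⌋ × 420 = 297 × 420 mm
A4: ⌊420/2⌋ × 297 = 210 × 297 mm
A5: ⌊297/2⌋ × 210 = 148 × 210 mm
A6: ⌊210/2⌋ × 148 = 105 × 148 mm
A7: ⌊148/2⌋ × 105 = 74 × 105 mm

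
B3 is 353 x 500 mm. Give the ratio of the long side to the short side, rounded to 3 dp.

500 / 353 = 1.416
ISO 216 targets √2 ≈ 1.414; the +0.002 deviation is from mm rounding.

1.416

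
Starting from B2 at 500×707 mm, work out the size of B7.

88 × 125 mm

B3: ⌊707/2⌋ × 500 = 353 × 500 mm
B4: ⌊500/2⌋ × 353 = 250 × 353 mm
B5: ⌊353/2⌋ × 250 = 176 × 250 mm
B6: ⌊250/2⌋ × 176 = 125 × 176 mm
B7: ⌊176/2⌋ × 125 = 88 × 125 mm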